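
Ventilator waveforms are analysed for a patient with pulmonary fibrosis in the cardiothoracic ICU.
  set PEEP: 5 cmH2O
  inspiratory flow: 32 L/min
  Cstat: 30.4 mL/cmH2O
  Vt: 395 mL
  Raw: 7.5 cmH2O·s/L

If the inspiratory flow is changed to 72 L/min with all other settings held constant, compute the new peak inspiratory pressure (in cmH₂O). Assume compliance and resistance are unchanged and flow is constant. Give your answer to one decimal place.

27.0

Flow: 32 L/min ÷ 60 = 0.5333 L/s.
New flow: 72 L/min ÷ 60 = 1.2 L/s.
PIP = Vt/C + R·V̇ + PEEP (constant-flow equation of motion).
Only the resistive term changes: ΔPIP = R × ΔV̇ = 7.5 × (1.2 − 0.5333) = 7.5 × 0.6667 = 5.0 cmH2O.
Original PIP = 395/30.4 + 7.5×0.5333 + 5 = 21.993 cmH2O; new PIP = 21.993 + (5.0) = 26.993 cmH2O.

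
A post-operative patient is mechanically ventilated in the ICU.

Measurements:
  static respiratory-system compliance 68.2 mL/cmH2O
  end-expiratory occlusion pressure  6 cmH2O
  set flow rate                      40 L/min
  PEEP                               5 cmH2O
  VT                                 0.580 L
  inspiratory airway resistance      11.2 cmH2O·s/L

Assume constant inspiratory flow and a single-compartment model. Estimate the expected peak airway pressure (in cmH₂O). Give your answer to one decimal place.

22.0

Flow: 40 L/min ÷ 60 = 0.6667 L/s.
Total PEEP = 6 cmH2O (set 5 + intrinsic 1); this is the baseline alveolar pressure.
Equation of motion (constant flow): PIP = Vt/C + R·V̇ + PEEP.
PIP = 580/68.2 + 11.2×0.6667 + 6 = 8.504 + 7.467 + 6 = 21.971 cmH2O.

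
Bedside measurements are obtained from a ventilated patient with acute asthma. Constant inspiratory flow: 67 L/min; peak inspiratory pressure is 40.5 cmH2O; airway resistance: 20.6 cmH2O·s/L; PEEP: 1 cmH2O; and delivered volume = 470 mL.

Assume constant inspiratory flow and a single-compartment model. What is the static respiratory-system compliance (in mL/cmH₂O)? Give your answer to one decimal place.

Flow: 67 L/min ÷ 60 = 1.1167 L/s.
Equation of motion (constant flow): PIP = Vt/C + R·V̇ + PEEP.
Vt/C = PIP − R·V̇ − PEEP = 40.5 − 20.6×1.1167 − 1 = 40.5 − 23.004 − 1 = 16.496 cmH2O.
C = Vt / 16.496 = 470 / 16.496 = 28.492 mL/cmH2O.

28.5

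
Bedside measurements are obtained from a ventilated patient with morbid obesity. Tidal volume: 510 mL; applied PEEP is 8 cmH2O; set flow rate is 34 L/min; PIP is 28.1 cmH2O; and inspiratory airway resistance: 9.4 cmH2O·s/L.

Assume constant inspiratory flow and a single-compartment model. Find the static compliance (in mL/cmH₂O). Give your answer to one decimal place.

Flow: 34 L/min ÷ 60 = 0.5667 L/s.
Equation of motion (constant flow): PIP = Vt/C + R·V̇ + PEEP.
Vt/C = PIP − R·V̇ − PEEP = 28.1 − 9.4×0.5667 − 8 = 28.1 − 5.327 − 8 = 14.773 cmH2O.
C = Vt / 14.773 = 510 / 14.773 = 34.522 mL/cmH2O.

34.5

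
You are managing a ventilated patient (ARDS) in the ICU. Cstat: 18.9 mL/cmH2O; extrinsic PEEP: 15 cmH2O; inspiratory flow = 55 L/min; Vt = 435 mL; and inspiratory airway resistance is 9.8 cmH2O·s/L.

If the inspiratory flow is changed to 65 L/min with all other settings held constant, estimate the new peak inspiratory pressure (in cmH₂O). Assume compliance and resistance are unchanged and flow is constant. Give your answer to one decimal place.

Flow: 55 L/min ÷ 60 = 0.9167 L/s.
New flow: 65 L/min ÷ 60 = 1.0833 L/s.
PIP = Vt/C + R·V̇ + PEEP (constant-flow equation of motion).
Only the resistive term changes: ΔPIP = R × ΔV̇ = 9.8 × (1.0833 − 0.9167) = 9.8 × 0.1666 = 1.633 cmH2O.
Original PIP = 435/18.9 + 9.8×0.9167 + 15 = 47.0 cmH2O; new PIP = 47.0 + (1.633) = 48.633 cmH2O.

48.6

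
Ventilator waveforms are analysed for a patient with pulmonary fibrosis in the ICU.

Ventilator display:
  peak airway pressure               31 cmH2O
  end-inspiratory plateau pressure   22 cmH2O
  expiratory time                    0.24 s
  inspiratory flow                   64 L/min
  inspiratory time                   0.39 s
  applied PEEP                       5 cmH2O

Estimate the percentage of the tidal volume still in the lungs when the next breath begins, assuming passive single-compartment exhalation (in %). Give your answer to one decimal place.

Flow: 64 L/min ÷ 60 = 1.0667 L/s.
Vt = flow × Ti = 1.0667 L/s × 0.39 s × 1000 mL/L = 416.01 mL.
R = (PIP − Pplat)/V̇ = (31 − 22) / 1.0667 = 9.0/1.0667 = 8.437 cmH2O·s/L.
C = Vt/(Pplat − PEEP) = 416.01 / (22 − 5) = 416.01/17.0 = 24.471 mL/cmH2O.
τ = R × C = 8.437 × 0.02447 L/cmH2O = 0.2065 s.
Fraction remaining at end-expiration = e^(−Te/τ) = e^(−0.24/0.2065) = 0.3128 → 31.28%.

31.3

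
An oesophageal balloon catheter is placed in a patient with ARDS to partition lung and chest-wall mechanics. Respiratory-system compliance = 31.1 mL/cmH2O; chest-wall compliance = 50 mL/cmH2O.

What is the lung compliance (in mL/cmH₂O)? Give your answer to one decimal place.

82.3

1/CL = 1/Crs − 1/Ccw.
1/CL = 1/31.1 − 1/50 = 0.01215.
CL = 82.305 mL/cmH2O.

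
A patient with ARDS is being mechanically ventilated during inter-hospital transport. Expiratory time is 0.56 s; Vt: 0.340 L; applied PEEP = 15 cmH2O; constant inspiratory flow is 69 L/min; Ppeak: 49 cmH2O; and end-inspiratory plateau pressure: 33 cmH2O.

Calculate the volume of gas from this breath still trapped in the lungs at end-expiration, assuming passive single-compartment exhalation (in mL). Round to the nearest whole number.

40

Flow: 69 L/min ÷ 60 = 1.15 L/s.
R = (PIP − Pplat)/V̇ = (49 − 33) / 1.15 = 16.0/1.15 = 13.913 cmH2O·s/L.
C = Vt/(Pplat − PEEP) = 340.0 / (33 − 15) = 340.0/18.0 = 18.889 mL/cmH2O.
τ = R × C = 13.913 × 0.01889 L/cmH2O = 0.2628 s.
Fraction remaining = e^(−Te/τ) = e^(−0.56/0.2628) = 0.1187.
Trapped volume = 340.0 × 0.1187 = 40.358 mL.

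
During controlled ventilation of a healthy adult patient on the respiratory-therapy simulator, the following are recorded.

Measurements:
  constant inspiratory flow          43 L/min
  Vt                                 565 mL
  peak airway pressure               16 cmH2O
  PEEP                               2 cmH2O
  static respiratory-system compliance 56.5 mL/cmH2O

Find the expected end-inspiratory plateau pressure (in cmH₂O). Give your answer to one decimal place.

Pplat = PEEP + Vt / Cstat = 2 + 565 / 56.5 = 2 + 10.0 = 12.0 cmH2O.

12.0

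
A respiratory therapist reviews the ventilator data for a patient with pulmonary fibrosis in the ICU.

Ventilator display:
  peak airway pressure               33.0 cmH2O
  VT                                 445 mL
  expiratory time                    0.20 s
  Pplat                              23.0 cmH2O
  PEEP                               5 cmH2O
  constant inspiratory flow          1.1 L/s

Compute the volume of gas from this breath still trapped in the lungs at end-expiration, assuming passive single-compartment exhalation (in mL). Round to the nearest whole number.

R = (PIP − Pplat)/V̇ = (33.0 − 23.0) / 1.1 = 10.0/1.1 = 9.091 cmH2O·s/L.
C = Vt/(Pplat − PEEP) = 445.0 / (23.0 − 5) = 445.0/18.0 = 24.722 mL/cmH2O.
τ = R × C = 9.091 × 0.02472 L/cmH2O = 0.2247 s.
Fraction remaining = e^(−Te/τ) = e^(−0.20/0.2247) = 0.4106.
Trapped volume = 445.0 × 0.4106 = 182.72 mL.

183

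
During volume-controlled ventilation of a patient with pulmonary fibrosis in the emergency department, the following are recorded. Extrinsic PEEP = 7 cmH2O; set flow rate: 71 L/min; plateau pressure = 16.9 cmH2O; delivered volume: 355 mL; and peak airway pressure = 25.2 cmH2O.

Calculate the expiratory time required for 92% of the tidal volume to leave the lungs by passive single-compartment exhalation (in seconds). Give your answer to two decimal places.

0.64

Flow: 71 L/min ÷ 60 = 1.1833 L/s.
R = (PIP − Pplat)/V̇ = (25.2 − 16.9) / 1.1833 = 8.3/1.1833 = 7.014 cmH2O·s/L.
C = Vt/(Pplat − PEEP) = 355.0 / (16.9 − 7) = 355.0/9.9 = 35.859 mL/cmH2O.
τ = R × C = 7.014 × 0.03586 L/cmH2O = 0.2515 s.
t = −τ·ln(1 − 0.92) = −0.2515·ln(0.08) = 0.6352 s.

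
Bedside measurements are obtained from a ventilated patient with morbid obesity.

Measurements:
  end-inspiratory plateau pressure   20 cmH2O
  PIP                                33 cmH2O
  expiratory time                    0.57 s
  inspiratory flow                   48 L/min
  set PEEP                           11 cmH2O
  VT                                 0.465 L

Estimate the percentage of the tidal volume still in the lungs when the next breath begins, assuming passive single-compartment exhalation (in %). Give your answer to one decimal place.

Flow: 48 L/min ÷ 60 = 0.8 L/s.
R = (PIP − Pplat)/V̇ = (33 − 20) / 0.8 = 13.0/0.8 = 16.25 cmH2O·s/L.
C = Vt/(Pplat − PEEP) = 465.0 / (20 − 11) = 465.0/9.0 = 51.667 mL/cmH2O.
τ = R × C = 16.25 × 0.05167 L/cmH2O = 0.8396 s.
Fraction remaining at end-expiration = e^(−Te/τ) = e^(−0.57/0.8396) = 0.5072 → 50.72%.

50.7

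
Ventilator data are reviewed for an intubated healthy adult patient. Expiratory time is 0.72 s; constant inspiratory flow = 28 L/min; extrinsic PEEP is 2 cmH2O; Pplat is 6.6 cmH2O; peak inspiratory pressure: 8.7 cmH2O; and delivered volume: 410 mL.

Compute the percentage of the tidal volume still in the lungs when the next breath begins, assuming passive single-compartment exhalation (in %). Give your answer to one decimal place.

16.6

Flow: 28 L/min ÷ 60 = 0.4667 L/s.
R = (PIP − Pplat)/V̇ = (8.7 − 6.6) / 0.4667 = 2.1/0.4667 = 4.5 cmH2O·s/L.
C = Vt/(Pplat − PEEP) = 410.0 / (6.6 − 2) = 410.0/4.6 = 89.13 mL/cmH2O.
τ = R × C = 4.5 × 0.08913 L/cmH2O = 0.4011 s.
Fraction remaining at end-expiration = e^(−Te/τ) = e^(−0.72/0.4011) = 0.1661 → 16.61%.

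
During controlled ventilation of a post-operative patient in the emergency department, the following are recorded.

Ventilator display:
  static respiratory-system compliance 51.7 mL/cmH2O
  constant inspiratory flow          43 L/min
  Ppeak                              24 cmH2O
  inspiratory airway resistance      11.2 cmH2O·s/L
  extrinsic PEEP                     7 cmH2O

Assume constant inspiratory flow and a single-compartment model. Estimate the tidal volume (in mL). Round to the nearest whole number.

464

Flow: 43 L/min ÷ 60 = 0.7167 L/s.
Equation of motion (constant flow): PIP = Vt/C + R·V̇ + PEEP.
Vt/C = PIP − R·V̇ − PEEP = 24 − 8.027 − 7 = 8.973 cmH2O.
Vt = C × 8.973 = 51.7 × 8.973 = 463.9 mL.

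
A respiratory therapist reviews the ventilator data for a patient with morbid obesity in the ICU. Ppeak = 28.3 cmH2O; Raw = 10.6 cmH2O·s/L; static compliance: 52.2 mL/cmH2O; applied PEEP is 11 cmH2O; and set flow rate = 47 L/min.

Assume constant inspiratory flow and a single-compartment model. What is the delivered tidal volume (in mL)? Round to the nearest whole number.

Flow: 47 L/min ÷ 60 = 0.7833 L/s.
Equation of motion (constant flow): PIP = Vt/C + R·V̇ + PEEP.
Vt/C = PIP − R·V̇ − PEEP = 28.3 − 8.303 − 11 = 8.997 cmH2O.
Vt = C × 8.997 = 52.2 × 8.997 = 469.64 mL.

470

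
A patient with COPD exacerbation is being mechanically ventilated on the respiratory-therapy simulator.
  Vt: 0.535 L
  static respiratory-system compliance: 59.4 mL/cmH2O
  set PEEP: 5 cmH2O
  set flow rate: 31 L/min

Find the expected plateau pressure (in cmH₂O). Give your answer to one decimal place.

14.0

Pplat = PEEP + Vt / Cstat = 5 + 535 / 59.4 = 5 + 9.007 = 14.007 cmH2O.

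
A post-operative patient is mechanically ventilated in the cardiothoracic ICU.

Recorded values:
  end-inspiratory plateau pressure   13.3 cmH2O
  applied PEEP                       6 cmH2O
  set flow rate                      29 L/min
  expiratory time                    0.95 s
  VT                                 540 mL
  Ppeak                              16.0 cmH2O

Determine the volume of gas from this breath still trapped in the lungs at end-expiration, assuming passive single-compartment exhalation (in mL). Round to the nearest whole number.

Flow: 29 L/min ÷ 60 = 0.4833 L/s.
R = (PIP − Pplat)/V̇ = (16.0 − 13.3) / 0.4833 = 2.7/0.4833 = 5.587 cmH2O·s/L.
C = Vt/(Pplat − PEEP) = 540.0 / (13.3 − 6) = 540.0/7.3 = 73.973 mL/cmH2O.
τ = R × C = 5.587 × 0.07397 L/cmH2O = 0.4133 s.
Fraction remaining = e^(−Te/τ) = e^(−0.95/0.4133) = 0.1004.
Trapped volume = 540.0 × 0.1004 = 54.216 mL.

54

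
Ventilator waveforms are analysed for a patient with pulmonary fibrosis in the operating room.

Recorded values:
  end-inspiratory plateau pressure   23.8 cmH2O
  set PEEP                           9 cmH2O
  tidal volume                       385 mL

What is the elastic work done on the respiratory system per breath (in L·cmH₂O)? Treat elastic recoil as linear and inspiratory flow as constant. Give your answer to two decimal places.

Elastic work ≈ ½ × (Pplat − PEEP) × Vt = 0.5 × (23.8 − 9) × 0.385 L = 0.5 × 14.8 × 0.385 = 2.849 L·cmH2O.

2.85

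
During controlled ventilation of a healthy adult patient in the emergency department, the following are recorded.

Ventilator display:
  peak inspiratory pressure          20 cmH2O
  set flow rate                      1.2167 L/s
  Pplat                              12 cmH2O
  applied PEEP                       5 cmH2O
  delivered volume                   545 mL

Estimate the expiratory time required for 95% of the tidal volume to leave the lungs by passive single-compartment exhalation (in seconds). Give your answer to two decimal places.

R = (PIP − Pplat)/V̇ = (20 − 12) / 1.2167 = 8.0/1.2167 = 6.575 cmH2O·s/L.
C = Vt/(Pplat − PEEP) = 545.0 / (12 − 5) = 545.0/7.0 = 77.857 mL/cmH2O.
τ = R × C = 6.575 × 0.07786 L/cmH2O = 0.5119 s.
t = −τ·ln(1 − 0.95) = −0.5119·ln(0.05) = 1.534 s.

1.53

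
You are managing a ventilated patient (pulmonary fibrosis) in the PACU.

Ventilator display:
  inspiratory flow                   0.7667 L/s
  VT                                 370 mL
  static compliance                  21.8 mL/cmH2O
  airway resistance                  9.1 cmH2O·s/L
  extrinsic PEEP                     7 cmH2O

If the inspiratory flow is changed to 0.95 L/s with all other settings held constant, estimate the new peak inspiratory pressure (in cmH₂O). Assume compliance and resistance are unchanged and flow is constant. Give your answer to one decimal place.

PIP = Vt/C + R·V̇ + PEEP (constant-flow equation of motion).
Only the resistive term changes: ΔPIP = R × ΔV̇ = 9.1 × (0.95 − 0.7667) = 9.1 × 0.1833 = 1.668 cmH2O.
Original PIP = 370/21.8 + 9.1×0.7667 + 7 = 30.949 cmH2O; new PIP = 30.949 + (1.668) = 32.617 cmH2O.

32.6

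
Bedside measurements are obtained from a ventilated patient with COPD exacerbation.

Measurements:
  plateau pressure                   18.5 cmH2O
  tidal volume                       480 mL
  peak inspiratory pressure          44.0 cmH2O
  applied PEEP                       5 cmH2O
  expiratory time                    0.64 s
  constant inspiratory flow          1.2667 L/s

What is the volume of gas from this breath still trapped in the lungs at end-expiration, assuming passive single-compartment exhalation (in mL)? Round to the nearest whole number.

196

R = (PIP − Pplat)/V̇ = (44.0 − 18.5) / 1.2667 = 25.5/1.2667 = 20.131 cmH2O·s/L.
C = Vt/(Pplat − PEEP) = 480.0 / (18.5 − 5) = 480.0/13.5 = 35.556 mL/cmH2O.
τ = R × C = 20.131 × 0.03556 L/cmH2O = 0.7159 s.
Fraction remaining = e^(−Te/τ) = e^(−0.64/0.7159) = 0.409.
Trapped volume = 480.0 × 0.409 = 196.32 mL.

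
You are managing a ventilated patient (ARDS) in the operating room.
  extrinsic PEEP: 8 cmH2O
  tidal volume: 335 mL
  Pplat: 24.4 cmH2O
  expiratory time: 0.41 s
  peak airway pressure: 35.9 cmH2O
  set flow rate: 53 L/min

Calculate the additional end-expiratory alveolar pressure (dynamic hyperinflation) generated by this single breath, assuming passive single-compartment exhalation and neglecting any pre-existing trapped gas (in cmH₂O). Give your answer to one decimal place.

3.5

Flow: 53 L/min ÷ 60 = 0.8833 L/s.
R = (PIP − Pplat)/V̇ = (35.9 − 24.4) / 0.8833 = 11.5/0.8833 = 13.019 cmH2O·s/L.
C = Vt/(Pplat − PEEP) = 335.0 / (24.4 − 8) = 335.0/16.4 = 20.427 mL/cmH2O.
τ = R × C = 13.019 × 0.02043 L/cmH2O = 0.266 s.
Fraction remaining = e^(−Te/τ) = e^(−0.41/0.266) = 0.2141; trapped volume = 335.0 × 0.2141 = 71.724 mL.
Additional alveolar pressure from trapping ≈ V_trapped / C = 71.724 / 20.427 = 3.511 cmH2O.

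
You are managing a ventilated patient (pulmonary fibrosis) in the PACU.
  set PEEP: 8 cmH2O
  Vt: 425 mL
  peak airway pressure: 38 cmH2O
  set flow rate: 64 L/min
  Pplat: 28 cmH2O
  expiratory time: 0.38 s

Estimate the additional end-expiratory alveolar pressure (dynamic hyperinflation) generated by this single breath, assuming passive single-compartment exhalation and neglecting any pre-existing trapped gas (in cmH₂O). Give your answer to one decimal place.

3.0

Flow: 64 L/min ÷ 60 = 1.0667 L/s.
R = (PIP − Pplat)/V̇ = (38 − 28) / 1.0667 = 10.0/1.0667 = 9.375 cmH2O·s/L.
C = Vt/(Pplat − PEEP) = 425.0 / (28 − 8) = 425.0/20.0 = 21.25 mL/cmH2O.
τ = R × C = 9.375 × 0.02125 L/cmH2O = 0.1992 s.
Fraction remaining = e^(−Te/τ) = e^(−0.38/0.1992) = 0.1484; trapped volume = 425.0 × 0.1484 = 63.07 mL.
Additional alveolar pressure from trapping ≈ V_trapped / C = 63.07 / 21.25 = 2.968 cmH2O.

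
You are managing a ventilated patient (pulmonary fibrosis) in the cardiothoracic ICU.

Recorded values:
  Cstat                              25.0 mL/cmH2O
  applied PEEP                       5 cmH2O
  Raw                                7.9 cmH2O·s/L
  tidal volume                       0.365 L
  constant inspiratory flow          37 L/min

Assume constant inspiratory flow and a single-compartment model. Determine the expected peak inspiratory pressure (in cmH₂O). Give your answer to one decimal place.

Flow: 37 L/min ÷ 60 = 0.6167 L/s.
Equation of motion (constant flow): PIP = Vt/C + R·V̇ + PEEP.
PIP = 365/25.0 + 7.9×0.6167 + 5 = 14.6 + 4.872 + 5 = 24.472 cmH2O.

24.5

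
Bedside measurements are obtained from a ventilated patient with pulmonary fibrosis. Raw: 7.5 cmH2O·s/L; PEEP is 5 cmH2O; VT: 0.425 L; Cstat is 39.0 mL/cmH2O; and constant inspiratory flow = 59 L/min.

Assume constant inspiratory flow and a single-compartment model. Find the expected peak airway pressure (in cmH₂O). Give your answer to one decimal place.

Flow: 59 L/min ÷ 60 = 0.9833 L/s.
Equation of motion (constant flow): PIP = Vt/C + R·V̇ + PEEP.
PIP = 425/39.0 + 7.5×0.9833 + 5 = 10.897 + 7.375 + 5 = 23.272 cmH2O.

23.3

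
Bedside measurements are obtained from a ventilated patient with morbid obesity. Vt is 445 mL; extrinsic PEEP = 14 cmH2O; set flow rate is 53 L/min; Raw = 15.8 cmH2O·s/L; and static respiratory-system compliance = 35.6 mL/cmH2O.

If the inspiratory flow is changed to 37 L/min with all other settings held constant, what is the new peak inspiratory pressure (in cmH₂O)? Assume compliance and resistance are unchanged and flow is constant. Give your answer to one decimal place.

36.2

Flow: 53 L/min ÷ 60 = 0.8833 L/s.
New flow: 37 L/min ÷ 60 = 0.6167 L/s.
PIP = Vt/C + R·V̇ + PEEP (constant-flow equation of motion).
Only the resistive term changes: ΔPIP = R × ΔV̇ = 15.8 × (0.6167 − 0.8833) = 15.8 × -0.2666 = -4.212 cmH2O.
Original PIP = 445/35.6 + 15.8×0.8833 + 14 = 40.456 cmH2O; new PIP = 40.456 + (-4.212) = 36.244 cmH2O.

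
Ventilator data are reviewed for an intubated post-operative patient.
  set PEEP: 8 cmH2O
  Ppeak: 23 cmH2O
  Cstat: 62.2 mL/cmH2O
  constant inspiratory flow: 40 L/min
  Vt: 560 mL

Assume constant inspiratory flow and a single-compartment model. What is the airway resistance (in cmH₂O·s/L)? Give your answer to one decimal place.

9.0

Flow: 40 L/min ÷ 60 = 0.6667 L/s.
Equation of motion (constant flow): PIP = Vt/C + R·V̇ + PEEP.
R·V̇ = PIP − Vt/C − PEEP = 23 − 560/62.2 − 8 = 23 − 9.003 − 8 = 5.997 cmH2O.
R = 5.997 / 0.6667 = 8.995 cmH2O·s/L.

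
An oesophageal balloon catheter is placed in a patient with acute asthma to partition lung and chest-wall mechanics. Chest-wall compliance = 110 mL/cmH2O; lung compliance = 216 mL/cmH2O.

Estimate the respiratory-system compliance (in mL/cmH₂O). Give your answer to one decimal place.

Lung and chest wall are elastances in series: 1/Crs = 1/CL + 1/Ccw.
1/Crs = 1/216 + 1/110 = 0.01372.
Crs = 72.886 mL/cmH2O.

72.9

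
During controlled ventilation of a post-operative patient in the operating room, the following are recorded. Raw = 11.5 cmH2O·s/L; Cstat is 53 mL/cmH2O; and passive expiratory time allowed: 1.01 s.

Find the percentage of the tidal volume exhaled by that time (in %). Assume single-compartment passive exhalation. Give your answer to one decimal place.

80.9

τ = R × C = 11.5 × 53 mL/cmH2O = 11.5 × 0.053 L/cmH2O = 0.6095 s.
Passive exhalation: V(t)/V₀ = e^(−t/τ) = e^(−1.01/0.6095) = 0.1907.
Fraction exhaled = 1 − 0.1907 = 0.8093 → 80.93%.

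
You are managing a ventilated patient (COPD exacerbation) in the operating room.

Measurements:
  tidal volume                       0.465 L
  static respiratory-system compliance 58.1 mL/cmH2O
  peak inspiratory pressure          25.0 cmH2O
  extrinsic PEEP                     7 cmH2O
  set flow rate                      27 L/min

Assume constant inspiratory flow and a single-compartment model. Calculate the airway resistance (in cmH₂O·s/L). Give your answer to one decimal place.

22.2

Flow: 27 L/min ÷ 60 = 0.45 L/s.
Equation of motion (constant flow): PIP = Vt/C + R·V̇ + PEEP.
R·V̇ = PIP − Vt/C − PEEP = 25.0 − 465/58.1 − 7 = 25.0 − 8.003 − 7 = 9.997 cmH2O.
R = 9.997 / 0.45 = 22.216 cmH2O·s/L.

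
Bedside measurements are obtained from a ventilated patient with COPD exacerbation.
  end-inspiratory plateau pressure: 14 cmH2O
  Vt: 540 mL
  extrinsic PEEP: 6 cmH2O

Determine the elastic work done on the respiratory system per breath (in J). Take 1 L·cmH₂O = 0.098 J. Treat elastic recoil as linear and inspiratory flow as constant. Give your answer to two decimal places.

Elastic work ≈ ½ × (Pplat − PEEP) × Vt = 0.5 × (14 − 6) × 0.540 L = 0.5 × 8.0 × 0.540 = 2.16 L·cmH2O.
× 0.098 J/(L·cmH2O) → 0.2117 J.

0.21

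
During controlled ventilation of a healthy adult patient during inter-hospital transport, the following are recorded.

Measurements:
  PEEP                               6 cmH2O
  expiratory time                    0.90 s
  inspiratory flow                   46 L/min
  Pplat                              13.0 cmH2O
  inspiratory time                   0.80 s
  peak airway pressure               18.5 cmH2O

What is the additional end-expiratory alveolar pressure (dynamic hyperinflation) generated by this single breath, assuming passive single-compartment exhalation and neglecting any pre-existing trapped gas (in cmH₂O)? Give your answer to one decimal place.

Flow: 46 L/min ÷ 60 = 0.7667 L/s.
Vt = flow × Ti = 0.7667 L/s × 0.80 s × 1000 mL/L = 613.36 mL.
R = (PIP − Pplat)/V̇ = (18.5 − 13.0) / 0.7667 = 5.5/0.7667 = 7.174 cmH2O·s/L.
C = Vt/(Pplat − PEEP) = 613.36 / (13.0 − 6) = 613.36/7.0 = 87.623 mL/cmH2O.
τ = R × C = 7.174 × 0.08762 L/cmH2O = 0.6286 s.
Fraction remaining = e^(−Te/τ) = e^(−0.90/0.6286) = 0.2389; trapped volume = 613.36 × 0.2389 = 146.53 mL.
Additional alveolar pressure from trapping ≈ V_trapped / C = 146.53 / 87.623 = 1.672 cmH2O.

1.7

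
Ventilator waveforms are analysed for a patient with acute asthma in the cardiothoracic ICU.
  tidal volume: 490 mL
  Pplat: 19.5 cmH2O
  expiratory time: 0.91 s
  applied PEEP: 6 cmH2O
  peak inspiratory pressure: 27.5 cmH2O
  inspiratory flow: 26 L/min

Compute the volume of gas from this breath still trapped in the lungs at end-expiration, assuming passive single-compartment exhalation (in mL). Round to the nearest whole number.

126

Flow: 26 L/min ÷ 60 = 0.4333 L/s.
R = (PIP − Pplat)/V̇ = (27.5 − 19.5) / 0.4333 = 8.0/0.4333 = 18.463 cmH2O·s/L.
C = Vt/(Pplat − PEEP) = 490.0 / (19.5 − 6) = 490.0/13.5 = 36.296 mL/cmH2O.
τ = R × C = 18.463 × 0.0363 L/cmH2O = 0.6702 s.
Fraction remaining = e^(−Te/τ) = e^(−0.91/0.6702) = 0.2572.
Trapped volume = 490.0 × 0.2572 = 126.03 mL.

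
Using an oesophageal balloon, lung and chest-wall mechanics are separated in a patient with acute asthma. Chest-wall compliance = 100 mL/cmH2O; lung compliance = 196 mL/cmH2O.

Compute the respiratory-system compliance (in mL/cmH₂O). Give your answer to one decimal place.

Lung and chest wall are elastances in series: 1/Crs = 1/CL + 1/Ccw.
1/Crs = 1/196 + 1/100 = 0.0151.
Crs = 66.225 mL/cmH2O.

66.2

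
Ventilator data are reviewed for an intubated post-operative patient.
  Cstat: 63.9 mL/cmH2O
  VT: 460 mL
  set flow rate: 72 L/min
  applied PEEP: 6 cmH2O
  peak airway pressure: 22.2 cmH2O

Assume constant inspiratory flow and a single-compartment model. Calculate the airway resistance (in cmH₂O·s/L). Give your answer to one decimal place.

7.5

Flow: 72 L/min ÷ 60 = 1.2 L/s.
Equation of motion (constant flow): PIP = Vt/C + R·V̇ + PEEP.
R·V̇ = PIP − Vt/C − PEEP = 22.2 − 460/63.9 − 6 = 22.2 − 7.199 − 6 = 9.001 cmH2O.
R = 9.001 / 1.2 = 7.501 cmH2O·s/L.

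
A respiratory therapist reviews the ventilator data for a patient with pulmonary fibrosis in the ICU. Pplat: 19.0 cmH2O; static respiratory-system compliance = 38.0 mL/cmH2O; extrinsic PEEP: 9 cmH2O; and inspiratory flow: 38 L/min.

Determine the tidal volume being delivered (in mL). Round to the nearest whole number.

380

Vt = Cstat × (Pplat − PEEP) = 38.0 × (19.0 − 9) = 38.0 × 10.0 = 380.0 mL.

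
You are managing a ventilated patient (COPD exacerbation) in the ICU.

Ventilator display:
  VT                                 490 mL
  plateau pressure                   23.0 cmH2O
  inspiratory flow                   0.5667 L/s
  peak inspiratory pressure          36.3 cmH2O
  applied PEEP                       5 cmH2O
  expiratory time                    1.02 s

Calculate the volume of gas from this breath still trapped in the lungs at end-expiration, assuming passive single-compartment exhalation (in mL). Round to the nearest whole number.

99

R = (PIP − Pplat)/V̇ = (36.3 − 23.0) / 0.5667 = 13.3/0.5667 = 23.469 cmH2O·s/L.
C = Vt/(Pplat − PEEP) = 490.0 / (23.0 − 5) = 490.0/18.0 = 27.222 mL/cmH2O.
τ = R × C = 23.469 × 0.02722 L/cmH2O = 0.6388 s.
Fraction remaining = e^(−Te/τ) = e^(−1.02/0.6388) = 0.2026.
Trapped volume = 490.0 × 0.2026 = 99.274 mL.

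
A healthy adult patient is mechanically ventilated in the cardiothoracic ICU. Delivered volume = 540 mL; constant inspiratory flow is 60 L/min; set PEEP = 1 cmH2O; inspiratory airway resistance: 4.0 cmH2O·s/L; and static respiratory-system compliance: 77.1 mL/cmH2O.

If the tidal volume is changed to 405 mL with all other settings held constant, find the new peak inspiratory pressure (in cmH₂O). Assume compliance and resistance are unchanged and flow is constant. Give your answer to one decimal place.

Flow: 60 L/min ÷ 60 = 1 L/s.
PIP = Vt/C + R·V̇ + PEEP (constant-flow equation of motion).
Only the elastic term changes: ΔPIP = ΔVt / C = (405 − 540) / 77.1 = -1.751 cmH2O.
Original PIP = 540/77.1 + 4.0×1 + 1 = 12.004 cmH2O; new PIP = 12.004 + (-1.751) = 10.253 cmH2O.

10.3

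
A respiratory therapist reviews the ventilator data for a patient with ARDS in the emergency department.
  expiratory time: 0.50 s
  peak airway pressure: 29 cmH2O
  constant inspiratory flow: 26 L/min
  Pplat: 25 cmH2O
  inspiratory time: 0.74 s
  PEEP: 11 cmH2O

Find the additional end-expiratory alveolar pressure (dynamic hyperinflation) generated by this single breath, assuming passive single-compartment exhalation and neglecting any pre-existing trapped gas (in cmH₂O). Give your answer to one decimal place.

1.3

Flow: 26 L/min ÷ 60 = 0.4333 L/s.
Vt = flow × Ti = 0.4333 L/s × 0.74 s × 1000 mL/L = 320.64 mL.
R = (PIP − Pplat)/V̇ = (29 − 25) / 0.4333 = 4.0/0.4333 = 9.231 cmH2O·s/L.
C = Vt/(Pplat − PEEP) = 320.64 / (25 − 11) = 320.64/14.0 = 22.903 mL/cmH2O.
τ = R × C = 9.231 × 0.0229 L/cmH2O = 0.2114 s.
Fraction remaining = e^(−Te/τ) = e^(−0.50/0.2114) = 0.09393; trapped volume = 320.64 × 0.09393 = 30.118 mL.
Additional alveolar pressure from trapping ≈ V_trapped / C = 30.118 / 22.903 = 1.315 cmH2O.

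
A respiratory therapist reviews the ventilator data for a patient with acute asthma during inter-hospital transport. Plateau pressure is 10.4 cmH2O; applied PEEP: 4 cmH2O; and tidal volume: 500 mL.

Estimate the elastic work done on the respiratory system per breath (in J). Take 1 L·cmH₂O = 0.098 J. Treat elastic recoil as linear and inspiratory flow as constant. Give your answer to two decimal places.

Elastic work ≈ ½ × (Pplat − PEEP) × Vt = 0.5 × (10.4 − 4) × 0.500 L = 0.5 × 6.4 × 0.500 = 1.6 L·cmH2O.
× 0.098 J/(L·cmH2O) → 0.1568 J.

0.16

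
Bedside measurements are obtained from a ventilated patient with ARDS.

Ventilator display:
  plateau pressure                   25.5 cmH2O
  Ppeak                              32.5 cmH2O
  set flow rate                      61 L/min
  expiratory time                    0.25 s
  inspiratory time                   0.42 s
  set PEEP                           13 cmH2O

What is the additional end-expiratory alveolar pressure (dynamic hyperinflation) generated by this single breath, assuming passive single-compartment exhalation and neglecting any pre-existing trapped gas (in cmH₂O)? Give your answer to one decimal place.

4.3

Flow: 61 L/min ÷ 60 = 1.0167 L/s.
Vt = flow × Ti = 1.0167 L/s × 0.42 s × 1000 mL/L = 427.01 mL.
R = (PIP − Pplat)/V̇ = (32.5 − 25.5) / 1.0167 = 7.0/1.0167 = 6.885 cmH2O·s/L.
C = Vt/(Pplat − PEEP) = 427.01 / (25.5 − 13) = 427.01/12.5 = 34.161 mL/cmH2O.
τ = R × C = 6.885 × 0.03416 L/cmH2O = 0.2352 s.
Fraction remaining = e^(−Te/τ) = e^(−0.25/0.2352) = 0.3454; trapped volume = 427.01 × 0.3454 = 147.49 mL.
Additional alveolar pressure from trapping ≈ V_trapped / C = 147.49 / 34.161 = 4.317 cmH2O.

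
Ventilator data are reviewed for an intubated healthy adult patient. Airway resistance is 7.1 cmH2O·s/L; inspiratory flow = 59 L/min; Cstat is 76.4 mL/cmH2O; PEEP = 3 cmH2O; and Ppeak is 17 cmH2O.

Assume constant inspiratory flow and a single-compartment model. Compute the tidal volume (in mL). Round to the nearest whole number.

Flow: 59 L/min ÷ 60 = 0.9833 L/s.
Equation of motion (constant flow): PIP = Vt/C + R·V̇ + PEEP.
Vt/C = PIP − R·V̇ − PEEP = 17 − 6.981 − 3 = 7.019 cmH2O.
Vt = C × 7.019 = 76.4 × 7.019 = 536.25 mL.

536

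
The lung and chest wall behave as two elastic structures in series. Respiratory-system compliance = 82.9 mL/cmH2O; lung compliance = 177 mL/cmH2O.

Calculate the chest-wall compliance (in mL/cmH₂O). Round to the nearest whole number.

1/Ccw = 1/Crs − 1/CL.
1/Ccw = 1/82.9 − 1/177 = 0.006413.
Ccw = 155.93 mL/cmH2O.

156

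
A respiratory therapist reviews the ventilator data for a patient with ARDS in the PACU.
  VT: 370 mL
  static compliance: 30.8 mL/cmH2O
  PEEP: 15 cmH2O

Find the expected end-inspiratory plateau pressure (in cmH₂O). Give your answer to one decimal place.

Pplat = PEEP + Vt / Cstat = 15 + 370 / 30.8 = 15 + 12.013 = 27.013 cmH2O.

27.0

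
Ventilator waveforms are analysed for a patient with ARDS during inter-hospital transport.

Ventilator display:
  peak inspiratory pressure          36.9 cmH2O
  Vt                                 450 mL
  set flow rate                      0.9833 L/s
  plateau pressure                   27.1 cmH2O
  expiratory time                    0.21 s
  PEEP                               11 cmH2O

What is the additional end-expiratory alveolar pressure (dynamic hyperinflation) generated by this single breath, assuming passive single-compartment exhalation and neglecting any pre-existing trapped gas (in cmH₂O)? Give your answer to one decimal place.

7.6

R = (PIP − Pplat)/V̇ = (36.9 − 27.1) / 0.9833 = 9.8/0.9833 = 9.966 cmH2O·s/L.
C = Vt/(Pplat − PEEP) = 450.0 / (27.1 − 11) = 450.0/16.1 = 27.95 mL/cmH2O.
τ = R × C = 9.966 × 0.02795 L/cmH2O = 0.2785 s.
Fraction remaining = e^(−Te/τ) = e^(−0.21/0.2785) = 0.4705; trapped volume = 450.0 × 0.4705 = 211.73 mL.
Additional alveolar pressure from trapping ≈ V_trapped / C = 211.73 / 27.95 = 7.575 cmH2O.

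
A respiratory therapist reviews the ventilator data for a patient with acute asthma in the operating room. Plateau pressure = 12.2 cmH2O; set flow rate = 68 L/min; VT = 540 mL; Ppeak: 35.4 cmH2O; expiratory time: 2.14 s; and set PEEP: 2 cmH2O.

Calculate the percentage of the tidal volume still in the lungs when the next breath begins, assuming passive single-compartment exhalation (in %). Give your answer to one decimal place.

13.9

Flow: 68 L/min ÷ 60 = 1.1333 L/s.
R = (PIP − Pplat)/V̇ = (35.4 − 12.2) / 1.1333 = 23.2/1.1333 = 20.471 cmH2O·s/L.
C = Vt/(Pplat − PEEP) = 540.0 / (12.2 − 2) = 540.0/10.2 = 52.941 mL/cmH2O.
τ = R × C = 20.471 × 0.05294 L/cmH2O = 1.084 s.
Fraction remaining at end-expiration = e^(−Te/τ) = e^(−2.14/1.084) = 0.1389 → 13.89%.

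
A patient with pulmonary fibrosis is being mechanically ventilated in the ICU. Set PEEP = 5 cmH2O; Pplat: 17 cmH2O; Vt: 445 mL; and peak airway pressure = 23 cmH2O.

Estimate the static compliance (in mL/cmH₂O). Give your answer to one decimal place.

37.1

Cstat = Vt / (Pplat − PEEP) = 445 / (17 − 5) = 445 / 12.0 = 37.083 mL/cmH2O.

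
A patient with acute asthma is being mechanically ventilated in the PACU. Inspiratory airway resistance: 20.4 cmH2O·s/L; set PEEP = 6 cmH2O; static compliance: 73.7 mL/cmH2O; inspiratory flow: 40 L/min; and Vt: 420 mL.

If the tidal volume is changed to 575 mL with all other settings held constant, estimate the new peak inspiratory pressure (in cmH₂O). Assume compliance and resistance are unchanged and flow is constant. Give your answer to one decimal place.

Flow: 40 L/min ÷ 60 = 0.6667 L/s.
PIP = Vt/C + R·V̇ + PEEP (constant-flow equation of motion).
Only the elastic term changes: ΔPIP = ΔVt / C = (575 − 420) / 73.7 = 2.103 cmH2O.
Original PIP = 420/73.7 + 20.4×0.6667 + 6 = 25.299 cmH2O; new PIP = 25.299 + (2.103) = 27.402 cmH2O.

27.4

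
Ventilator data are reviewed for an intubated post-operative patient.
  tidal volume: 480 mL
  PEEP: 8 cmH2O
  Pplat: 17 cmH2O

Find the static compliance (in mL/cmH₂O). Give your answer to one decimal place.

Cstat = Vt / (Pplat − PEEP) = 480 / (17 − 8) = 480 / 9.0 = 53.333 mL/cmH2O.

53.3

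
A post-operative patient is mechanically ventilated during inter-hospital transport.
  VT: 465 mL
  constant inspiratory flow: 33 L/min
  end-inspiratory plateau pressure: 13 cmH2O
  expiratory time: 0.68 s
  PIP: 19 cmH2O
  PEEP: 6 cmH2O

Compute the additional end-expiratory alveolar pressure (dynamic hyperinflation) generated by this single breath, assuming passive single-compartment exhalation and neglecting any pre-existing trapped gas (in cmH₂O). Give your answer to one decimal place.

2.7

Flow: 33 L/min ÷ 60 = 0.55 L/s.
R = (PIP − Pplat)/V̇ = (19 − 13) / 0.55 = 6.0/0.55 = 10.909 cmH2O·s/L.
C = Vt/(Pplat − PEEP) = 465.0 / (13 − 6) = 465.0/7.0 = 66.429 mL/cmH2O.
τ = R × C = 10.909 × 0.06643 L/cmH2O = 0.7247 s.
Fraction remaining = e^(−Te/τ) = e^(−0.68/0.7247) = 0.3913; trapped volume = 465.0 × 0.3913 = 181.95 mL.
Additional alveolar pressure from trapping ≈ V_trapped / C = 181.95 / 66.429 = 2.739 cmH2O.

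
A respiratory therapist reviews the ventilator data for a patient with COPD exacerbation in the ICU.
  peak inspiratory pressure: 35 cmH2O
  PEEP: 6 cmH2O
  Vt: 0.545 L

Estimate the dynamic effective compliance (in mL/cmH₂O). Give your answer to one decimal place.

18.8

Dynamic compliance = Vt / (PIP − PEEP) = 545 / (35 − 6) = 545 / 29.0 = 18.793 mL/cmH2O.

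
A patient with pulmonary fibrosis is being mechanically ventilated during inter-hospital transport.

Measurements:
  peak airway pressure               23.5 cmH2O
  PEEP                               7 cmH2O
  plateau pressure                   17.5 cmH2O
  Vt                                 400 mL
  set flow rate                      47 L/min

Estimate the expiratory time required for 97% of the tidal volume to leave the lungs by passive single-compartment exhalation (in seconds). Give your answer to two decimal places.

Flow: 47 L/min ÷ 60 = 0.7833 L/s.
R = (PIP − Pplat)/V̇ = (23.5 − 17.5) / 0.7833 = 6.0/0.7833 = 7.66 cmH2O·s/L.
C = Vt/(Pplat − PEEP) = 400.0 / (17.5 − 7) = 400.0/10.5 = 38.095 mL/cmH2O.
τ = R × C = 7.66 × 0.0381 L/cmH2O = 0.2918 s.
t = −τ·ln(1 − 0.97) = −0.2918·ln(0.03) = 1.023 s.

1.02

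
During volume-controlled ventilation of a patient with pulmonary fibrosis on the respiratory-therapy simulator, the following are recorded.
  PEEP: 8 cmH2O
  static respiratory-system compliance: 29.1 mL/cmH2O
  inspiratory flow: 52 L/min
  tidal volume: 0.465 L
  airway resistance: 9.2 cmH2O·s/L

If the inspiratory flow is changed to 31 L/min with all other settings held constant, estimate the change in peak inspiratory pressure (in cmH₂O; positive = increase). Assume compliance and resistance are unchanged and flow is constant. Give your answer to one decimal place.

-3.2

Flow: 52 L/min ÷ 60 = 0.8667 L/s.
New flow: 31 L/min ÷ 60 = 0.5167 L/s.
PIP = Vt/C + R·V̇ + PEEP (constant-flow equation of motion).
Only the resistive term changes: ΔPIP = R × ΔV̇ = 9.2 × (0.5167 − 0.8667) = 9.2 × -0.35 = -3.22 cmH2O.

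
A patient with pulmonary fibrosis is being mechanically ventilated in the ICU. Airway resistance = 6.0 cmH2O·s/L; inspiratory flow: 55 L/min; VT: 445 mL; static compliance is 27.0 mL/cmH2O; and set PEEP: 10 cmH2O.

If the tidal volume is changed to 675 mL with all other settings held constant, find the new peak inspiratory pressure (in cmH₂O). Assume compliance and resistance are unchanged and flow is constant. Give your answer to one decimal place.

Flow: 55 L/min ÷ 60 = 0.9167 L/s.
PIP = Vt/C + R·V̇ + PEEP (constant-flow equation of motion).
Only the elastic term changes: ΔPIP = ΔVt / C = (675 − 445) / 27.0 = 8.519 cmH2O.
Original PIP = 445/27.0 + 6.0×0.9167 + 10 = 31.982 cmH2O; new PIP = 31.982 + (8.519) = 40.501 cmH2O.

40.5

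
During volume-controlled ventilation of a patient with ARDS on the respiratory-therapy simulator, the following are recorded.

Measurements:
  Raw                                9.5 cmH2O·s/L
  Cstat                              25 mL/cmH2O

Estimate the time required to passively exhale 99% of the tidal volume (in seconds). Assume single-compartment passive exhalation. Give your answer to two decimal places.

1.09

τ = R × C = 9.5 × 25 mL/cmH2O = 9.5 × 0.025 L/cmH2O = 0.2375 s.
Exhaled fraction f = 1 − e^(−t/τ) → t = −τ·ln(1 − f) = −0.2375·ln(0.01) = 1.094 s.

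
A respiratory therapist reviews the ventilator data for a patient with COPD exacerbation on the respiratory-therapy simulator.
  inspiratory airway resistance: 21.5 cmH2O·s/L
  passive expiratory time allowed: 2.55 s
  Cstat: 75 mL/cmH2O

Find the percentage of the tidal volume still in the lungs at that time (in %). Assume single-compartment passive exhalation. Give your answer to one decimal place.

20.6

τ = R × C = 21.5 × 75 mL/cmH2O = 21.5 × 0.075 L/cmH2O = 1.613 s.
Passive exhalation: V(t)/V₀ = e^(−t/τ) = e^(−2.55/1.613) = 0.2058.
Fraction remaining = 0.2058 → 20.58%.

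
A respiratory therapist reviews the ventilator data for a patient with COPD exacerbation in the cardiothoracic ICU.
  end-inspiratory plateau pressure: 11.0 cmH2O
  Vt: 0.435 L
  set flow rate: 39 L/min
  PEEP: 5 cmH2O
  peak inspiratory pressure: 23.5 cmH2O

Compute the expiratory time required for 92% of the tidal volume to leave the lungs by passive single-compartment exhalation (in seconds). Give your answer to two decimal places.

Flow: 39 L/min ÷ 60 = 0.65 L/s.
R = (PIP − Pplat)/V̇ = (23.5 − 11.0) / 0.65 = 12.5/0.65 = 19.231 cmH2O·s/L.
C = Vt/(Pplat − PEEP) = 435.0 / (11.0 − 5) = 435.0/6.0 = 72.5 mL/cmH2O.
τ = R × C = 19.231 × 0.0725 L/cmH2O = 1.394 s.
t = −τ·ln(1 − 0.92) = −1.394·ln(0.08) = 3.521 s.

3.52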